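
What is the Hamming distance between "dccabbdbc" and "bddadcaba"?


Comparing "dccabbdbc" and "bddadcaba" position by position:
  Position 0: 'd' vs 'b' => differ
  Position 1: 'c' vs 'd' => differ
  Position 2: 'c' vs 'd' => differ
  Position 3: 'a' vs 'a' => same
  Position 4: 'b' vs 'd' => differ
  Position 5: 'b' vs 'c' => differ
  Position 6: 'd' vs 'a' => differ
  Position 7: 'b' vs 'b' => same
  Position 8: 'c' vs 'a' => differ
Total differences (Hamming distance): 7

7


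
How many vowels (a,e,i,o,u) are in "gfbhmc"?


Input: gfbhmc
Checking each character:
  'g' at position 0: consonant
  'f' at position 1: consonant
  'b' at position 2: consonant
  'h' at position 3: consonant
  'm' at position 4: consonant
  'c' at position 5: consonant
Total vowels: 0

0


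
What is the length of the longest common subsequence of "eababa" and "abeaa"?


LCS of "eababa" and "abeaa"
DP table:
           a    b    e    a    a
      0    0    0    0    0    0
  e   0    0    0    1    1    1
  a   0    1    1    1    2    2
  b   0    1    2    2    2    2
  a   0    1    2    2    3    3
  b   0    1    2    2    3    3
  a   0    1    2    2    3    4
LCS length = dp[6][5] = 4

4


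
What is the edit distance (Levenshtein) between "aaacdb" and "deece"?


Computing edit distance: "aaacdb" -> "deece"
DP table:
           d    e    e    c    e
      0    1    2    3    4    5
  a   1    1    2    3    4    5
  a   2    2    2    3    4    5
  a   3    3    3    3    4    5
  c   4    4    4    4    3    4
  d   5    4    5    5    4    4
  b   6    5    5    6    5    5
Edit distance = dp[6][5] = 5

5


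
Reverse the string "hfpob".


Input: hfpob
Reading characters right to left:
  Position 4: 'b'
  Position 3: 'o'
  Position 2: 'p'
  Position 1: 'f'
  Position 0: 'h'
Reversed: bopfh

bopfh


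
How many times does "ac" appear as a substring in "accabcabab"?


Searching for "ac" in "accabcabab"
Scanning each position:
  Position 0: "ac" => MATCH
  Position 1: "cc" => no
  Position 2: "ca" => no
  Position 3: "ab" => no
  Position 4: "bc" => no
  Position 5: "ca" => no
  Position 6: "ab" => no
  Position 7: "ba" => no
  Position 8: "ab" => no
Total occurrences: 1

1


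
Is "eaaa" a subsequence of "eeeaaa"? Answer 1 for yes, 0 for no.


Check if "eaaa" is a subsequence of "eeeaaa"
Greedy scan:
  Position 0 ('e'): matches sub[0] = 'e'
  Position 1 ('e'): no match needed
  Position 2 ('e'): no match needed
  Position 3 ('a'): matches sub[1] = 'a'
  Position 4 ('a'): matches sub[2] = 'a'
  Position 5 ('a'): matches sub[3] = 'a'
All 4 characters matched => is a subsequence

1


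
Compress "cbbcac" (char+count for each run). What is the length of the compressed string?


Input: cbbcac
Runs:
  'c' x 1 => "c1"
  'b' x 2 => "b2"
  'c' x 1 => "c1"
  'a' x 1 => "a1"
  'c' x 1 => "c1"
Compressed: "c1b2c1a1c1"
Compressed length: 10

10


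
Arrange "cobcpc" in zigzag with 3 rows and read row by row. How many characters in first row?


Zigzag "cobcpc" into 3 rows:
Placing characters:
  'c' => row 0
  'o' => row 1
  'b' => row 2
  'c' => row 1
  'p' => row 0
  'c' => row 1
Rows:
  Row 0: "cp"
  Row 1: "occ"
  Row 2: "b"
First row length: 2

2


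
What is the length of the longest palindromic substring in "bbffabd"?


Input: "bbffabd"
Checking substrings for palindromes:
  [0:2] "bb" (len 2) => palindrome
  [2:4] "ff" (len 2) => palindrome
Longest palindromic substring: "bb" with length 2

2


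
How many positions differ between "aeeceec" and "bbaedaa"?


Comparing "aeeceec" and "bbaedaa" position by position:
  Position 0: 'a' vs 'b' => DIFFER
  Position 1: 'e' vs 'b' => DIFFER
  Position 2: 'e' vs 'a' => DIFFER
  Position 3: 'c' vs 'e' => DIFFER
  Position 4: 'e' vs 'd' => DIFFER
  Position 5: 'e' vs 'a' => DIFFER
  Position 6: 'c' vs 'a' => DIFFER
Positions that differ: 7

7


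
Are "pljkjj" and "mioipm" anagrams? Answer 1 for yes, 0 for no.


Strings: "pljkjj", "mioipm"
Sorted first:  jjjklp
Sorted second: iimmop
Differ at position 0: 'j' vs 'i' => not anagrams

0


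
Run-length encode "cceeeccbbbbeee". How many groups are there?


Input: cceeeccbbbbeee
Scanning for consecutive runs:
  Group 1: 'c' x 2 (positions 0-1)
  Group 2: 'e' x 3 (positions 2-4)
  Group 3: 'c' x 2 (positions 5-6)
  Group 4: 'b' x 4 (positions 7-10)
  Group 5: 'e' x 3 (positions 11-13)
Total groups: 5

5


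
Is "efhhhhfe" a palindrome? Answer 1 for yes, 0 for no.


Input: efhhhhfe
Reversed: efhhhhfe
  Compare pos 0 ('e') with pos 7 ('e'): match
  Compare pos 1 ('f') with pos 6 ('f'): match
  Compare pos 2 ('h') with pos 5 ('h'): match
  Compare pos 3 ('h') with pos 4 ('h'): match
Result: palindrome

1


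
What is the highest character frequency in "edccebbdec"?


Input: edccebbdec
Character counts:
  'b': 2
  'c': 3
  'd': 2
  'e': 3
Maximum frequency: 3

3


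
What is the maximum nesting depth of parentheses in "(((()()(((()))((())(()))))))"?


Input: "(((()()(((()))((())(()))))))"
Tracking depth:
  Position 0 '(': depth becomes 1
  Position 1 '(': depth becomes 2
  Position 2 '(': depth becomes 3
  Position 3 '(': depth becomes 4
  Position 4 ')': depth becomes 3
  Position 5 '(': depth becomes 4
  Position 6 ')': depth becomes 3
  Position 7 '(': depth becomes 4
  Position 8 '(': depth becomes 5
  Position 9 '(': depth becomes 6
  Position 10 '(': depth becomes 7
  Position 11 ')': depth becomes 6
  Position 12 ')': depth becomes 5
  Position 13 ')': depth becomes 4
  Position 14 '(': depth becomes 5
  Position 15 '(': depth becomes 6
  Position 16 '(': depth becomes 7
  Position 17 ')': depth becomes 6
  Position 18 ')': depth becomes 5
  Position 19 '(': depth becomes 6
  Position 20 '(': depth becomes 7
  Position 21 ')': depth becomes 6
  Position 22 ')': depth becomes 5
  Position 23 ')': depth becomes 4
  Position 24 ')': depth becomes 3
  Position 25 ')': depth becomes 2
  Position 26 ')': depth becomes 1
  Position 27 ')': depth becomes 0
Maximum depth reached: 7

7


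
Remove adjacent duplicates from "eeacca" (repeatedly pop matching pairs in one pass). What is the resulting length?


Input: eeacca
Stack-based adjacent duplicate removal:
  Read 'e': push. Stack: e
  Read 'e': matches stack top 'e' => pop. Stack: (empty)
  Read 'a': push. Stack: a
  Read 'c': push. Stack: ac
  Read 'c': matches stack top 'c' => pop. Stack: a
  Read 'a': matches stack top 'a' => pop. Stack: (empty)
Final stack: "" (length 0)

0


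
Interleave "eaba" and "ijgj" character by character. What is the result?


Interleaving "eaba" and "ijgj":
  Position 0: 'e' from first, 'i' from second => "ei"
  Position 1: 'a' from first, 'j' from second => "aj"
  Position 2: 'b' from first, 'g' from second => "bg"
  Position 3: 'a' from first, 'j' from second => "aj"
Result: eiajbgaj

eiajbgaj


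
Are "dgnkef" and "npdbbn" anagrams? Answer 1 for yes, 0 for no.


Strings: "dgnkef", "npdbbn"
Sorted first:  defgkn
Sorted second: bbdnnp
Differ at position 0: 'd' vs 'b' => not anagrams

0


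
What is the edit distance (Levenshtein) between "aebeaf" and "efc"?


Computing edit distance: "aebeaf" -> "efc"
DP table:
           e    f    c
      0    1    2    3
  a   1    1    2    3
  e   2    1    2    3
  b   3    2    2    3
  e   4    3    3    3
  a   5    4    4    4
  f   6    5    4    5
Edit distance = dp[6][3] = 5

5


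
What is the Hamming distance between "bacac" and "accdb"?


Comparing "bacac" and "accdb" position by position:
  Position 0: 'b' vs 'a' => differ
  Position 1: 'a' vs 'c' => differ
  Position 2: 'c' vs 'c' => same
  Position 3: 'a' vs 'd' => differ
  Position 4: 'c' vs 'b' => differ
Total differences (Hamming distance): 4

4


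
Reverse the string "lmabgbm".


Input: lmabgbm
Reading characters right to left:
  Position 6: 'm'
  Position 5: 'b'
  Position 4: 'g'
  Position 3: 'b'
  Position 2: 'a'
  Position 1: 'm'
  Position 0: 'l'
Reversed: mbgbaml

mbgbaml


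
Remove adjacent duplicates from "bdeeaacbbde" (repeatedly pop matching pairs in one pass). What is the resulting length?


Input: bdeeaacbbde
Stack-based adjacent duplicate removal:
  Read 'b': push. Stack: b
  Read 'd': push. Stack: bd
  Read 'e': push. Stack: bde
  Read 'e': matches stack top 'e' => pop. Stack: bd
  Read 'a': push. Stack: bda
  Read 'a': matches stack top 'a' => pop. Stack: bd
  Read 'c': push. Stack: bdc
  Read 'b': push. Stack: bdcb
  Read 'b': matches stack top 'b' => pop. Stack: bdc
  Read 'd': push. Stack: bdcd
  Read 'e': push. Stack: bdcde
Final stack: "bdcde" (length 5)

5


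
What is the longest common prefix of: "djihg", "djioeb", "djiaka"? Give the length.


Words: djihg, djioeb, djiaka
  Position 0: all 'd' => match
  Position 1: all 'j' => match
  Position 2: all 'i' => match
  Position 3: ('h', 'o', 'a') => mismatch, stop
LCP = "dji" (length 3)

3


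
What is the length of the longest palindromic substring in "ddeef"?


Input: "ddeef"
Checking substrings for palindromes:
  [0:2] "dd" (len 2) => palindrome
  [2:4] "ee" (len 2) => palindrome
Longest palindromic substring: "dd" with length 2

2


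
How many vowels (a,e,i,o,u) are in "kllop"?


Input: kllop
Checking each character:
  'k' at position 0: consonant
  'l' at position 1: consonant
  'l' at position 2: consonant
  'o' at position 3: vowel (running total: 1)
  'p' at position 4: consonant
Total vowels: 1

1


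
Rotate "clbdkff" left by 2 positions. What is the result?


Input: "clbdkff", rotate left by 2
First 2 characters: "cl"
Remaining characters: "bdkff"
Concatenate remaining + first: "bdkff" + "cl" = "bdkffcl"

bdkffcl


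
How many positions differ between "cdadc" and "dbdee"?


Comparing "cdadc" and "dbdee" position by position:
  Position 0: 'c' vs 'd' => DIFFER
  Position 1: 'd' vs 'b' => DIFFER
  Position 2: 'a' vs 'd' => DIFFER
  Position 3: 'd' vs 'e' => DIFFER
  Position 4: 'c' vs 'e' => DIFFER
Positions that differ: 5

5


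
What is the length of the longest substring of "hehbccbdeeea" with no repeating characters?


Input: "hehbccbdeeea"
Sliding window (track last position of each char):
  Position 0 ('h'): window [0,0] length 1 -- new best
  Position 1 ('e'): window [0,1] length 2 -- new best
  Position 2 ('h'): repeat (last at 0), move window start to 1
  Position 2 ('h'): window [1,2] length 2
  Position 3 ('b'): window [1,3] length 3 -- new best
  Position 4 ('c'): window [1,4] length 4 -- new best
  Position 5 ('c'): repeat (last at 4), move window start to 5
  Position 5 ('c'): window [5,5] length 1
  Position 6 ('b'): window [5,6] length 2
  Position 7 ('d'): window [5,7] length 3
  Position 8 ('e'): window [5,8] length 4
  Position 9 ('e'): repeat (last at 8), move window start to 9
  Position 9 ('e'): window [9,9] length 1
  Position 10 ('e'): repeat (last at 9), move window start to 10
  Position 10 ('e'): window [10,10] length 1
  Position 11 ('a'): window [10,11] length 2
Longest substring with no repeats: "ehbc" with length 4

4


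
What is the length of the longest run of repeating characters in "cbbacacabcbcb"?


Input: "cbbacacabcbcb"
Scanning for longest run:
  Position 1 ('b'): new char, reset run to 1
  Position 2 ('b'): continues run of 'b', length=2
  Position 3 ('a'): new char, reset run to 1
  Position 4 ('c'): new char, reset run to 1
  Position 5 ('a'): new char, reset run to 1
  Position 6 ('c'): new char, reset run to 1
  Position 7 ('a'): new char, reset run to 1
  Position 8 ('b'): new char, reset run to 1
  Position 9 ('c'): new char, reset run to 1
  Position 10 ('b'): new char, reset run to 1
  Position 11 ('c'): new char, reset run to 1
  Position 12 ('b'): new char, reset run to 1
Longest run: 'b' with length 2

2


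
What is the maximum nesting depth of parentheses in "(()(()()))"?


Input: "(()(()()))"
Tracking depth:
  Position 0 '(': depth becomes 1
  Position 1 '(': depth becomes 2
  Position 2 ')': depth becomes 1
  Position 3 '(': depth becomes 2
  Position 4 '(': depth becomes 3
  Position 5 ')': depth becomes 2
  Position 6 '(': depth becomes 3
  Position 7 ')': depth becomes 2
  Position 8 ')': depth becomes 1
  Position 9 ')': depth becomes 0
Maximum depth reached: 3

3


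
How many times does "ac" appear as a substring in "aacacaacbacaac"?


Searching for "ac" in "aacacaacbacaac"
Scanning each position:
  Position 0: "aa" => no
  Position 1: "ac" => MATCH
  Position 2: "ca" => no
  Position 3: "ac" => MATCH
  Position 4: "ca" => no
  Position 5: "aa" => no
  Position 6: "ac" => MATCH
  Position 7: "cb" => no
  Position 8: "ba" => no
  Position 9: "ac" => MATCH
  Position 10: "ca" => no
  Position 11: "aa" => no
  Position 12: "ac" => MATCH
Total occurrences: 5

5


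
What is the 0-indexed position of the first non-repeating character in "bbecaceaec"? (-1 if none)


Input: bbecaceaec
Character frequencies:
  'a': 2
  'b': 2
  'c': 3
  'e': 3
Scanning left to right for freq == 1:
  Position 0 ('b'): freq=2, skip
  Position 1 ('b'): freq=2, skip
  Position 2 ('e'): freq=3, skip
  Position 3 ('c'): freq=3, skip
  Position 4 ('a'): freq=2, skip
  Position 5 ('c'): freq=3, skip
  Position 6 ('e'): freq=3, skip
  Position 7 ('a'): freq=2, skip
  Position 8 ('e'): freq=3, skip
  Position 9 ('c'): freq=3, skip
  No unique character found => answer = -1

-1


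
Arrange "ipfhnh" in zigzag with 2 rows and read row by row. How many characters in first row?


Zigzag "ipfhnh" into 2 rows:
Placing characters:
  'i' => row 0
  'p' => row 1
  'f' => row 0
  'h' => row 1
  'n' => row 0
  'h' => row 1
Rows:
  Row 0: "ifn"
  Row 1: "phh"
First row length: 3

3


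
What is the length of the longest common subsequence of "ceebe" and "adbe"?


LCS of "ceebe" and "adbe"
DP table:
           a    d    b    e
      0    0    0    0    0
  c   0    0    0    0    0
  e   0    0    0    0    1
  e   0    0    0    0    1
  b   0    0    0    1    1
  e   0    0    0    1    2
LCS length = dp[5][4] = 2

2


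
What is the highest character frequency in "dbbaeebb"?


Input: dbbaeebb
Character counts:
  'a': 1
  'b': 4
  'd': 1
  'e': 2
Maximum frequency: 4

4


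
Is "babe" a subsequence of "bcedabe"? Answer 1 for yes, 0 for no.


Check if "babe" is a subsequence of "bcedabe"
Greedy scan:
  Position 0 ('b'): matches sub[0] = 'b'
  Position 1 ('c'): no match needed
  Position 2 ('e'): no match needed
  Position 3 ('d'): no match needed
  Position 4 ('a'): matches sub[1] = 'a'
  Position 5 ('b'): matches sub[2] = 'b'
  Position 6 ('e'): matches sub[3] = 'e'
All 4 characters matched => is a subsequence

1


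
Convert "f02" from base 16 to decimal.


Input: "f02" in base 16
Positional expansion:
  Digit 'f' (value 15) x 16^2 = 3840
  Digit '0' (value 0) x 16^1 = 0
  Digit '2' (value 2) x 16^0 = 2
Sum = 3842

3842


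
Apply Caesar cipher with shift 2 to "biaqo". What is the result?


Caesar cipher: shift "biaqo" by 2
  'b' (pos 1) + 2 = pos 3 = 'd'
  'i' (pos 8) + 2 = pos 10 = 'k'
  'a' (pos 0) + 2 = pos 2 = 'c'
  'q' (pos 16) + 2 = pos 18 = 's'
  'o' (pos 14) + 2 = pos 16 = 'q'
Result: dkcsq

dkcsq


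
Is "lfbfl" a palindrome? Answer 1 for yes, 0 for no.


Input: lfbfl
Reversed: lfbfl
  Compare pos 0 ('l') with pos 4 ('l'): match
  Compare pos 1 ('f') with pos 3 ('f'): match
Result: palindrome

1


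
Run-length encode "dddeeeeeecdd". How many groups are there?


Input: dddeeeeeecdd
Scanning for consecutive runs:
  Group 1: 'd' x 3 (positions 0-2)
  Group 2: 'e' x 6 (positions 3-8)
  Group 3: 'c' x 1 (positions 9-9)
  Group 4: 'd' x 2 (positions 10-11)
Total groups: 4

4


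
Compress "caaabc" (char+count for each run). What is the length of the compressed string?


Input: caaabc
Runs:
  'c' x 1 => "c1"
  'a' x 3 => "a3"
  'b' x 1 => "b1"
  'c' x 1 => "c1"
Compressed: "c1a3b1c1"
Compressed length: 8

8


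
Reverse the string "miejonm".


Input: miejonm
Reading characters right to left:
  Position 6: 'm'
  Position 5: 'n'
  Position 4: 'o'
  Position 3: 'j'
  Position 2: 'e'
  Position 1: 'i'
  Position 0: 'm'
Reversed: mnojeim

mnojeim


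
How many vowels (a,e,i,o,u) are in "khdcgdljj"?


Input: khdcgdljj
Checking each character:
  'k' at position 0: consonant
  'h' at position 1: consonant
  'd' at position 2: consonant
  'c' at position 3: consonant
  'g' at position 4: consonant
  'd' at position 5: consonant
  'l' at position 6: consonant
  'j' at position 7: consonant
  'j' at position 8: consonant
Total vowels: 0

0


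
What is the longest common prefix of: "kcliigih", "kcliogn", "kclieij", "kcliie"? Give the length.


Words: kcliigih, kcliogn, kclieij, kcliie
  Position 0: all 'k' => match
  Position 1: all 'c' => match
  Position 2: all 'l' => match
  Position 3: all 'i' => match
  Position 4: ('i', 'o', 'e', 'i') => mismatch, stop
LCP = "kcli" (length 4)

4


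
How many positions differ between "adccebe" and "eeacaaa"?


Comparing "adccebe" and "eeacaaa" position by position:
  Position 0: 'a' vs 'e' => DIFFER
  Position 1: 'd' vs 'e' => DIFFER
  Position 2: 'c' vs 'a' => DIFFER
  Position 3: 'c' vs 'c' => same
  Position 4: 'e' vs 'a' => DIFFER
  Position 5: 'b' vs 'a' => DIFFER
  Position 6: 'e' vs 'a' => DIFFER
Positions that differ: 6

6


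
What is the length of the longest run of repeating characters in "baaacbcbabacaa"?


Input: "baaacbcbabacaa"
Scanning for longest run:
  Position 1 ('a'): new char, reset run to 1
  Position 2 ('a'): continues run of 'a', length=2
  Position 3 ('a'): continues run of 'a', length=3
  Position 4 ('c'): new char, reset run to 1
  Position 5 ('b'): new char, reset run to 1
  Position 6 ('c'): new char, reset run to 1
  Position 7 ('b'): new char, reset run to 1
  Position 8 ('a'): new char, reset run to 1
  Position 9 ('b'): new char, reset run to 1
  Position 10 ('a'): new char, reset run to 1
  Position 11 ('c'): new char, reset run to 1
  Position 12 ('a'): new char, reset run to 1
  Position 13 ('a'): continues run of 'a', length=2
Longest run: 'a' with length 3

3


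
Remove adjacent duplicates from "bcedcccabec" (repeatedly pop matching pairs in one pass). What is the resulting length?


Input: bcedcccabec
Stack-based adjacent duplicate removal:
  Read 'b': push. Stack: b
  Read 'c': push. Stack: bc
  Read 'e': push. Stack: bce
  Read 'd': push. Stack: bced
  Read 'c': push. Stack: bcedc
  Read 'c': matches stack top 'c' => pop. Stack: bced
  Read 'c': push. Stack: bcedc
  Read 'a': push. Stack: bcedca
  Read 'b': push. Stack: bcedcab
  Read 'e': push. Stack: bcedcabe
  Read 'c': push. Stack: bcedcabec
Final stack: "bcedcabec" (length 9)

9


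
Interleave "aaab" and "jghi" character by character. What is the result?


Interleaving "aaab" and "jghi":
  Position 0: 'a' from first, 'j' from second => "aj"
  Position 1: 'a' from first, 'g' from second => "ag"
  Position 2: 'a' from first, 'h' from second => "ah"
  Position 3: 'b' from first, 'i' from second => "bi"
Result: ajagahbi

ajagahbi


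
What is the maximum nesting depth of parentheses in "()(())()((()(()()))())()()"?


Input: "()(())()((()(()()))())()()"
Tracking depth:
  Position 0 '(': depth becomes 1
  Position 1 ')': depth becomes 0
  Position 2 '(': depth becomes 1
  Position 3 '(': depth becomes 2
  Position 4 ')': depth becomes 1
  Position 5 ')': depth becomes 0
  Position 6 '(': depth becomes 1
  Position 7 ')': depth becomes 0
  Position 8 '(': depth becomes 1
  Position 9 '(': depth becomes 2
  Position 10 '(': depth becomes 3
  Position 11 ')': depth becomes 2
  Position 12 '(': depth becomes 3
  Position 13 '(': depth becomes 4
  Position 14 ')': depth becomes 3
  Position 15 '(': depth becomes 4
  Position 16 ')': depth becomes 3
  Position 17 ')': depth becomes 2
  Position 18 ')': depth becomes 1
  Position 19 '(': depth becomes 2
  Position 20 ')': depth becomes 1
  Position 21 ')': depth becomes 0
  Position 22 '(': depth becomes 1
  Position 23 ')': depth becomes 0
  Position 24 '(': depth becomes 1
  Position 25 ')': depth becomes 0
Maximum depth reached: 4

4


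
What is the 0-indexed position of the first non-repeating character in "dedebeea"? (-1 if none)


Input: dedebeea
Character frequencies:
  'a': 1
  'b': 1
  'd': 2
  'e': 4
Scanning left to right for freq == 1:
  Position 0 ('d'): freq=2, skip
  Position 1 ('e'): freq=4, skip
  Position 2 ('d'): freq=2, skip
  Position 3 ('e'): freq=4, skip
  Position 4 ('b'): unique! => answer = 4

4


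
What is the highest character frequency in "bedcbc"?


Input: bedcbc
Character counts:
  'b': 2
  'c': 2
  'd': 1
  'e': 1
Maximum frequency: 2

2


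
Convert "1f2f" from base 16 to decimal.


Input: "1f2f" in base 16
Positional expansion:
  Digit '1' (value 1) x 16^3 = 4096
  Digit 'f' (value 15) x 16^2 = 3840
  Digit '2' (value 2) x 16^1 = 32
  Digit 'f' (value 15) x 16^0 = 15
Sum = 7983

7983


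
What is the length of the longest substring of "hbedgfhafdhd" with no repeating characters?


Input: "hbedgfhafdhd"
Sliding window (track last position of each char):
  Position 0 ('h'): window [0,0] length 1 -- new best
  Position 1 ('b'): window [0,1] length 2 -- new best
  Position 2 ('e'): window [0,2] length 3 -- new best
  Position 3 ('d'): window [0,3] length 4 -- new best
  Position 4 ('g'): window [0,4] length 5 -- new best
  Position 5 ('f'): window [0,5] length 6 -- new best
  Position 6 ('h'): repeat (last at 0), move window start to 1
  Position 6 ('h'): window [1,6] length 6
  Position 7 ('a'): window [1,7] length 7 -- new best
  Position 8 ('f'): repeat (last at 5), move window start to 6
  Position 8 ('f'): window [6,8] length 3
  Position 9 ('d'): window [6,9] length 4
  Position 10 ('h'): repeat (last at 6), move window start to 7
  Position 10 ('h'): window [7,10] length 4
  Position 11 ('d'): repeat (last at 9), move window start to 10
  Position 11 ('d'): window [10,11] length 2
Longest substring with no repeats: "bedgfha" with length 7

7


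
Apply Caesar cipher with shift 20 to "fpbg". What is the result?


Caesar cipher: shift "fpbg" by 20
  'f' (pos 5) + 20 = pos 25 = 'z'
  'p' (pos 15) + 20 = pos 9 = 'j'
  'b' (pos 1) + 20 = pos 21 = 'v'
  'g' (pos 6) + 20 = pos 0 = 'a'
Result: zjva

zjva


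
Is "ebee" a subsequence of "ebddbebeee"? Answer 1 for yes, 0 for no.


Check if "ebee" is a subsequence of "ebddbebeee"
Greedy scan:
  Position 0 ('e'): matches sub[0] = 'e'
  Position 1 ('b'): matches sub[1] = 'b'
  Position 2 ('d'): no match needed
  Position 3 ('d'): no match needed
  Position 4 ('b'): no match needed
  Position 5 ('e'): matches sub[2] = 'e'
  Position 6 ('b'): no match needed
  Position 7 ('e'): matches sub[3] = 'e'
  Position 8 ('e'): no match needed
  Position 9 ('e'): no match needed
All 4 characters matched => is a subsequence

1


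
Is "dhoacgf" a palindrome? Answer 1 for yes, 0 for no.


Input: dhoacgf
Reversed: fgcaohd
  Compare pos 0 ('d') with pos 6 ('f'): MISMATCH
  Compare pos 1 ('h') with pos 5 ('g'): MISMATCH
  Compare pos 2 ('o') with pos 4 ('c'): MISMATCH
Result: not a palindrome

0


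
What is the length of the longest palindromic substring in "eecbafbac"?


Input: "eecbafbac"
Checking substrings for palindromes:
  [0:2] "ee" (len 2) => palindrome
Longest palindromic substring: "ee" with length 2

2


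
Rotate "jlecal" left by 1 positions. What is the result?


Input: "jlecal", rotate left by 1
First 1 characters: "j"
Remaining characters: "lecal"
Concatenate remaining + first: "lecal" + "j" = "lecalj"

lecalj


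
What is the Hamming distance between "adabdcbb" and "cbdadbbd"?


Comparing "adabdcbb" and "cbdadbbd" position by position:
  Position 0: 'a' vs 'c' => differ
  Position 1: 'd' vs 'b' => differ
  Position 2: 'a' vs 'd' => differ
  Position 3: 'b' vs 'a' => differ
  Position 4: 'd' vs 'd' => same
  Position 5: 'c' vs 'b' => differ
  Position 6: 'b' vs 'b' => same
  Position 7: 'b' vs 'd' => differ
Total differences (Hamming distance): 6

6


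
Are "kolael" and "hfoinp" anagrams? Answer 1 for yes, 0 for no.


Strings: "kolael", "hfoinp"
Sorted first:  aekllo
Sorted second: fhinop
Differ at position 0: 'a' vs 'f' => not anagrams

0


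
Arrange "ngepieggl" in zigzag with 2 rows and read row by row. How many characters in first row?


Zigzag "ngepieggl" into 2 rows:
Placing characters:
  'n' => row 0
  'g' => row 1
  'e' => row 0
  'p' => row 1
  'i' => row 0
  'e' => row 1
  'g' => row 0
  'g' => row 1
  'l' => row 0
Rows:
  Row 0: "neigl"
  Row 1: "gpeg"
First row length: 5

5


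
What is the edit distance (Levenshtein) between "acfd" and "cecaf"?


Computing edit distance: "acfd" -> "cecaf"
DP table:
           c    e    c    a    f
      0    1    2    3    4    5
  a   1    1    2    3    3    4
  c   2    1    2    2    3    4
  f   3    2    2    3    3    3
  d   4    3    3    3    4    4
Edit distance = dp[4][5] = 4

4


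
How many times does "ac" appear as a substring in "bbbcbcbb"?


Searching for "ac" in "bbbcbcbb"
Scanning each position:
  Position 0: "bb" => no
  Position 1: "bb" => no
  Position 2: "bc" => no
  Position 3: "cb" => no
  Position 4: "bc" => no
  Position 5: "cb" => no
  Position 6: "bb" => no
Total occurrences: 0

0


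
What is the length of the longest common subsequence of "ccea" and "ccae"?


LCS of "ccea" and "ccae"
DP table:
           c    c    a    e
      0    0    0    0    0
  c   0    1    1    1    1
  c   0    1    2    2    2
  e   0    1    2    2    3
  a   0    1    2    3    3
LCS length = dp[4][4] = 3

3


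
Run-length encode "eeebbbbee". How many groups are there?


Input: eeebbbbee
Scanning for consecutive runs:
  Group 1: 'e' x 3 (positions 0-2)
  Group 2: 'b' x 4 (positions 3-6)
  Group 3: 'e' x 2 (positions 7-8)
Total groups: 3

3


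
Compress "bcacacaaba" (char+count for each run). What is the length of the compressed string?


Input: bcacacaaba
Runs:
  'b' x 1 => "b1"
  'c' x 1 => "c1"
  'a' x 1 => "a1"
  'c' x 1 => "c1"
  'a' x 1 => "a1"
  'c' x 1 => "c1"
  'a' x 2 => "a2"
  'b' x 1 => "b1"
  'a' x 1 => "a1"
Compressed: "b1c1a1c1a1c1a2b1a1"
Compressed length: 18

18


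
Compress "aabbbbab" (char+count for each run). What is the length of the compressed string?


Input: aabbbbab
Runs:
  'a' x 2 => "a2"
  'b' x 4 => "b4"
  'a' x 1 => "a1"
  'b' x 1 => "b1"
Compressed: "a2b4a1b1"
Compressed length: 8

8


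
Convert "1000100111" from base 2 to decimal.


Input: "1000100111" in base 2
Positional expansion:
  Digit '1' (value 1) x 2^9 = 512
  Digit '0' (value 0) x 2^8 = 0
  Digit '0' (value 0) x 2^7 = 0
  Digit '0' (value 0) x 2^6 = 0
  Digit '1' (value 1) x 2^5 = 32
  Digit '0' (value 0) x 2^4 = 0
  Digit '0' (value 0) x 2^3 = 0
  Digit '1' (value 1) x 2^2 = 4
  Digit '1' (value 1) x 2^1 = 2
  Digit '1' (value 1) x 2^0 = 1
Sum = 551

551


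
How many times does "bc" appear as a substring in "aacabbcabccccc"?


Searching for "bc" in "aacabbcabccccc"
Scanning each position:
  Position 0: "aa" => no
  Position 1: "ac" => no
  Position 2: "ca" => no
  Position 3: "ab" => no
  Position 4: "bb" => no
  Position 5: "bc" => MATCH
  Position 6: "ca" => no
  Position 7: "ab" => no
  Position 8: "bc" => MATCH
  Position 9: "cc" => no
  Position 10: "cc" => no
  Position 11: "cc" => no
  Position 12: "cc" => no
Total occurrences: 2

2


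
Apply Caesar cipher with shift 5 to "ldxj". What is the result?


Caesar cipher: shift "ldxj" by 5
  'l' (pos 11) + 5 = pos 16 = 'q'
  'd' (pos 3) + 5 = pos 8 = 'i'
  'x' (pos 23) + 5 = pos 2 = 'c'
  'j' (pos 9) + 5 = pos 14 = 'o'
Result: qico

qico


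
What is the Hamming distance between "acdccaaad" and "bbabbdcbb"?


Comparing "acdccaaad" and "bbabbdcbb" position by position:
  Position 0: 'a' vs 'b' => differ
  Position 1: 'c' vs 'b' => differ
  Position 2: 'd' vs 'a' => differ
  Position 3: 'c' vs 'b' => differ
  Position 4: 'c' vs 'b' => differ
  Position 5: 'a' vs 'd' => differ
  Position 6: 'a' vs 'c' => differ
  Position 7: 'a' vs 'b' => differ
  Position 8: 'd' vs 'b' => differ
Total differences (Hamming distance): 9

9


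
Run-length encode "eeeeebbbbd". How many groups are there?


Input: eeeeebbbbd
Scanning for consecutive runs:
  Group 1: 'e' x 5 (positions 0-4)
  Group 2: 'b' x 4 (positions 5-8)
  Group 3: 'd' x 1 (positions 9-9)
Total groups: 3

3


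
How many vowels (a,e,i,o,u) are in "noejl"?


Input: noejl
Checking each character:
  'n' at position 0: consonant
  'o' at position 1: vowel (running total: 1)
  'e' at position 2: vowel (running total: 2)
  'j' at position 3: consonant
  'l' at position 4: consonant
Total vowels: 2

2


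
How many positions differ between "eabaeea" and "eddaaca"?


Comparing "eabaeea" and "eddaaca" position by position:
  Position 0: 'e' vs 'e' => same
  Position 1: 'a' vs 'd' => DIFFER
  Position 2: 'b' vs 'd' => DIFFER
  Position 3: 'a' vs 'a' => same
  Position 4: 'e' vs 'a' => DIFFER
  Position 5: 'e' vs 'c' => DIFFER
  Position 6: 'a' vs 'a' => same
Positions that differ: 4

4


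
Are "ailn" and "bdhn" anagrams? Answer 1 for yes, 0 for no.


Strings: "ailn", "bdhn"
Sorted first:  ailn
Sorted second: bdhn
Differ at position 0: 'a' vs 'b' => not anagrams

0


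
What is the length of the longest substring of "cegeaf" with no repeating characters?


Input: "cegeaf"
Sliding window (track last position of each char):
  Position 0 ('c'): window [0,0] length 1 -- new best
  Position 1 ('e'): window [0,1] length 2 -- new best
  Position 2 ('g'): window [0,2] length 3 -- new best
  Position 3 ('e'): repeat (last at 1), move window start to 2
  Position 3 ('e'): window [2,3] length 2
  Position 4 ('a'): window [2,4] length 3
  Position 5 ('f'): window [2,5] length 4 -- new best
Longest substring with no repeats: "geaf" with length 4

4


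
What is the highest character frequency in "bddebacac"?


Input: bddebacac
Character counts:
  'a': 2
  'b': 2
  'c': 2
  'd': 2
  'e': 1
Maximum frequency: 2

2


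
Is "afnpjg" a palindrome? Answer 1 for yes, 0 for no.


Input: afnpjg
Reversed: gjpnfa
  Compare pos 0 ('a') with pos 5 ('g'): MISMATCH
  Compare pos 1 ('f') with pos 4 ('j'): MISMATCH
  Compare pos 2 ('n') with pos 3 ('p'): MISMATCH
Result: not a palindrome

0


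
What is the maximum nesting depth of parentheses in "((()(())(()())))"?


Input: "((()(())(()())))"
Tracking depth:
  Position 0 '(': depth becomes 1
  Position 1 '(': depth becomes 2
  Position 2 '(': depth becomes 3
  Position 3 ')': depth becomes 2
  Position 4 '(': depth becomes 3
  Position 5 '(': depth becomes 4
  Position 6 ')': depth becomes 3
  Position 7 ')': depth becomes 2
  Position 8 '(': depth becomes 3
  Position 9 '(': depth becomes 4
  Position 10 ')': depth becomes 3
  Position 11 '(': depth becomes 4
  Position 12 ')': depth becomes 3
  Position 13 ')': depth becomes 2
  Position 14 ')': depth becomes 1
  Position 15 ')': depth becomes 0
Maximum depth reached: 4

4


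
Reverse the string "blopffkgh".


Input: blopffkgh
Reading characters right to left:
  Position 8: 'h'
  Position 7: 'g'
  Position 6: 'k'
  Position 5: 'f'
  Position 4: 'f'
  Position 3: 'p'
  Position 2: 'o'
  Position 1: 'l'
  Position 0: 'b'
Reversed: hgkffpolb

hgkffpolb


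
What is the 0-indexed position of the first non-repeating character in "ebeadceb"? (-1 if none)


Input: ebeadceb
Character frequencies:
  'a': 1
  'b': 2
  'c': 1
  'd': 1
  'e': 3
Scanning left to right for freq == 1:
  Position 0 ('e'): freq=3, skip
  Position 1 ('b'): freq=2, skip
  Position 2 ('e'): freq=3, skip
  Position 3 ('a'): unique! => answer = 3

3


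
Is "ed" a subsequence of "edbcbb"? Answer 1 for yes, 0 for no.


Check if "ed" is a subsequence of "edbcbb"
Greedy scan:
  Position 0 ('e'): matches sub[0] = 'e'
  Position 1 ('d'): matches sub[1] = 'd'
  Position 2 ('b'): no match needed
  Position 3 ('c'): no match needed
  Position 4 ('b'): no match needed
  Position 5 ('b'): no match needed
All 2 characters matched => is a subsequence

1


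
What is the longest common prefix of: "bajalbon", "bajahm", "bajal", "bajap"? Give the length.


Words: bajalbon, bajahm, bajal, bajap
  Position 0: all 'b' => match
  Position 1: all 'a' => match
  Position 2: all 'j' => match
  Position 3: all 'a' => match
  Position 4: ('l', 'h', 'l', 'p') => mismatch, stop
LCP = "baja" (length 4)

4


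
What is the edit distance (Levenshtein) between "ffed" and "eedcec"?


Computing edit distance: "ffed" -> "eedcec"
DP table:
           e    e    d    c    e    c
      0    1    2    3    4    5    6
  f   1    1    2    3    4    5    6
  f   2    2    2    3    4    5    6
  e   3    2    2    3    4    4    5
  d   4    3    3    2    3    4    5
Edit distance = dp[4][6] = 5

5


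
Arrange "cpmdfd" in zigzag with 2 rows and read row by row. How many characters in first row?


Zigzag "cpmdfd" into 2 rows:
Placing characters:
  'c' => row 0
  'p' => row 1
  'm' => row 0
  'd' => row 1
  'f' => row 0
  'd' => row 1
Rows:
  Row 0: "cmf"
  Row 1: "pdd"
First row length: 3

3


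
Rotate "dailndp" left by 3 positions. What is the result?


Input: "dailndp", rotate left by 3
First 3 characters: "dai"
Remaining characters: "lndp"
Concatenate remaining + first: "lndp" + "dai" = "lndpdai"

lndpdai


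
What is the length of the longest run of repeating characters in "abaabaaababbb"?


Input: "abaabaaababbb"
Scanning for longest run:
  Position 1 ('b'): new char, reset run to 1
  Position 2 ('a'): new char, reset run to 1
  Position 3 ('a'): continues run of 'a', length=2
  Position 4 ('b'): new char, reset run to 1
  Position 5 ('a'): new char, reset run to 1
  Position 6 ('a'): continues run of 'a', length=2
  Position 7 ('a'): continues run of 'a', length=3
  Position 8 ('b'): new char, reset run to 1
  Position 9 ('a'): new char, reset run to 1
  Position 10 ('b'): new char, reset run to 1
  Position 11 ('b'): continues run of 'b', length=2
  Position 12 ('b'): continues run of 'b', length=3
Longest run: 'a' with length 3

3


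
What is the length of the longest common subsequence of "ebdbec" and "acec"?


LCS of "ebdbec" and "acec"
DP table:
           a    c    e    c
      0    0    0    0    0
  e   0    0    0    1    1
  b   0    0    0    1    1
  d   0    0    0    1    1
  b   0    0    0    1    1
  e   0    0    0    1    1
  c   0    0    1    1    2
LCS length = dp[6][4] = 2

2


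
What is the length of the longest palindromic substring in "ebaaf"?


Input: "ebaaf"
Checking substrings for palindromes:
  [2:4] "aa" (len 2) => palindrome
Longest palindromic substring: "aa" with length 2

2


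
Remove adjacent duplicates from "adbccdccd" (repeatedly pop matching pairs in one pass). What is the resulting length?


Input: adbccdccd
Stack-based adjacent duplicate removal:
  Read 'a': push. Stack: a
  Read 'd': push. Stack: ad
  Read 'b': push. Stack: adb
  Read 'c': push. Stack: adbc
  Read 'c': matches stack top 'c' => pop. Stack: adb
  Read 'd': push. Stack: adbd
  Read 'c': push. Stack: adbdc
  Read 'c': matches stack top 'c' => pop. Stack: adbd
  Read 'd': matches stack top 'd' => pop. Stack: adb
Final stack: "adb" (length 3)

3


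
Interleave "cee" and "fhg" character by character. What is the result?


Interleaving "cee" and "fhg":
  Position 0: 'c' from first, 'f' from second => "cf"
  Position 1: 'e' from first, 'h' from second => "eh"
  Position 2: 'e' from first, 'g' from second => "eg"
Result: cfeheg

cfeheg


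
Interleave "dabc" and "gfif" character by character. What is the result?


Interleaving "dabc" and "gfif":
  Position 0: 'd' from first, 'g' from second => "dg"
  Position 1: 'a' from first, 'f' from second => "af"
  Position 2: 'b' from first, 'i' from second => "bi"
  Position 3: 'c' from first, 'f' from second => "cf"
Result: dgafbicf

dgafbicf


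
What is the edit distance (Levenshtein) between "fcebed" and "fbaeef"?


Computing edit distance: "fcebed" -> "fbaeef"
DP table:
           f    b    a    e    e    f
      0    1    2    3    4    5    6
  f   1    0    1    2    3    4    5
  c   2    1    1    2    3    4    5
  e   3    2    2    2    2    3    4
  b   4    3    2    3    3    3    4
  e   5    4    3    3    3    3    4
  d   6    5    4    4    4    4    4
Edit distance = dp[6][6] = 4

4


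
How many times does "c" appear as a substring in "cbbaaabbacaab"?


Searching for "c" in "cbbaaabbacaab"
Scanning each position:
  Position 0: "c" => MATCH
  Position 1: "b" => no
  Position 2: "b" => no
  Position 3: "a" => no
  Position 4: "a" => no
  Position 5: "a" => no
  Position 6: "b" => no
  Position 7: "b" => no
  Position 8: "a" => no
  Position 9: "c" => MATCH
  Position 10: "a" => no
  Position 11: "a" => no
  Position 12: "b" => no
Total occurrences: 2

2


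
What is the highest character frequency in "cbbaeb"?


Input: cbbaeb
Character counts:
  'a': 1
  'b': 3
  'c': 1
  'e': 1
Maximum frequency: 3

3


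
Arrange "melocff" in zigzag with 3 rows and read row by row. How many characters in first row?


Zigzag "melocff" into 3 rows:
Placing characters:
  'm' => row 0
  'e' => row 1
  'l' => row 2
  'o' => row 1
  'c' => row 0
  'f' => row 1
  'f' => row 2
Rows:
  Row 0: "mc"
  Row 1: "eof"
  Row 2: "lf"
First row length: 2

2


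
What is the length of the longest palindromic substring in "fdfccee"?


Input: "fdfccee"
Checking substrings for palindromes:
  [0:3] "fdf" (len 3) => palindrome
  [3:5] "cc" (len 2) => palindrome
  [5:7] "ee" (len 2) => palindrome
Longest palindromic substring: "fdf" with length 3

3


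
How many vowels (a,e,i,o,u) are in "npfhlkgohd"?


Input: npfhlkgohd
Checking each character:
  'n' at position 0: consonant
  'p' at position 1: consonant
  'f' at position 2: consonant
  'h' at position 3: consonant
  'l' at position 4: consonant
  'k' at position 5: consonant
  'g' at position 6: consonant
  'o' at position 7: vowel (running total: 1)
  'h' at position 8: consonant
  'd' at position 9: consonant
Total vowels: 1

1


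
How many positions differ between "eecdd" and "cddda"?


Comparing "eecdd" and "cddda" position by position:
  Position 0: 'e' vs 'c' => DIFFER
  Position 1: 'e' vs 'd' => DIFFER
  Position 2: 'c' vs 'd' => DIFFER
  Position 3: 'd' vs 'd' => same
  Position 4: 'd' vs 'a' => DIFFER
Positions that differ: 4

4


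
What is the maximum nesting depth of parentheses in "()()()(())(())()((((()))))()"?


Input: "()()()(())(())()((((()))))()"
Tracking depth:
  Position 0 '(': depth becomes 1
  Position 1 ')': depth becomes 0
  Position 2 '(': depth becomes 1
  Position 3 ')': depth becomes 0
  Position 4 '(': depth becomes 1
  Position 5 ')': depth becomes 0
  Position 6 '(': depth becomes 1
  Position 7 '(': depth becomes 2
  Position 8 ')': depth becomes 1
  Position 9 ')': depth becomes 0
  Position 10 '(': depth becomes 1
  Position 11 '(': depth becomes 2
  Position 12 ')': depth becomes 1
  Position 13 ')': depth becomes 0
  Position 14 '(': depth becomes 1
  Position 15 ')': depth becomes 0
  Position 16 '(': depth becomes 1
  Position 17 '(': depth becomes 2
  Position 18 '(': depth becomes 3
  Position 19 '(': depth becomes 4
  Position 20 '(': depth becomes 5
  Position 21 ')': depth becomes 4
  Position 22 ')': depth becomes 3
  Position 23 ')': depth becomes 2
  Position 24 ')': depth becomes 1
  Position 25 ')': depth becomes 0
  Position 26 '(': depth becomes 1
  Position 27 ')': depth becomes 0
Maximum depth reached: 5

5


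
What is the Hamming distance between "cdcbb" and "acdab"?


Comparing "cdcbb" and "acdab" position by position:
  Position 0: 'c' vs 'a' => differ
  Position 1: 'd' vs 'c' => differ
  Position 2: 'c' vs 'd' => differ
  Position 3: 'b' vs 'a' => differ
  Position 4: 'b' vs 'b' => same
Total differences (Hamming distance): 4

4


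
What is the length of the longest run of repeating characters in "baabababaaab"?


Input: "baabababaaab"
Scanning for longest run:
  Position 1 ('a'): new char, reset run to 1
  Position 2 ('a'): continues run of 'a', length=2
  Position 3 ('b'): new char, reset run to 1
  Position 4 ('a'): new char, reset run to 1
  Position 5 ('b'): new char, reset run to 1
  Position 6 ('a'): new char, reset run to 1
  Position 7 ('b'): new char, reset run to 1
  Position 8 ('a'): new char, reset run to 1
  Position 9 ('a'): continues run of 'a', length=2
  Position 10 ('a'): continues run of 'a', length=3
  Position 11 ('b'): new char, reset run to 1
Longest run: 'a' with length 3

3
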